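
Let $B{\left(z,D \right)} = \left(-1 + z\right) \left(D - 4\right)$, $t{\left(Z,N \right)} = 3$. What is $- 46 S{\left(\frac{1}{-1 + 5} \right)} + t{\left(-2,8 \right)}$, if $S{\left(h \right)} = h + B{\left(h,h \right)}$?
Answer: $- \frac{1103}{8} \approx -137.88$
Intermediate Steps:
$B{\left(z,D \right)} = \left(-1 + z\right) \left(-4 + D\right)$
$S{\left(h \right)} = 4 + h^{2} - 4 h$ ($S{\left(h \right)} = h + \left(4 - h - 4 h + h h\right) = h + \left(4 - h - 4 h + h^{2}\right) = h + \left(4 + h^{2} - 5 h\right) = 4 + h^{2} - 4 h$)
$- 46 S{\left(\frac{1}{-1 + 5} \right)} + t{\left(-2,8 \right)} = - 46 \left(4 + \left(\frac{1}{-1 + 5}\right)^{2} - \frac{4}{-1 + 5}\right) + 3 = - 46 \left(4 + \left(\frac{1}{4}\right)^{2} - \frac{4}{4}\right) + 3 = - 46 \left(4 + \left(\frac{1}{4}\right)^{2} - 1\right) + 3 = - 46 \left(4 + \frac{1}{16} - 1\right) + 3 = \left(-46\right) \frac{49}{16} + 3 = - \frac{1127}{8} + 3 = - \frac{1103}{8}$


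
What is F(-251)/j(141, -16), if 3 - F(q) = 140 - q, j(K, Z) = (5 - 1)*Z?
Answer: 97/16 ≈ 6.0625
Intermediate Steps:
j(K, Z) = 4*Z
F(q) = -137 + q (F(q) = 3 - (140 - q) = 3 + (-140 + q) = -137 + q)
F(-251)/j(141, -16) = (-137 - 251)/((4*(-16))) = -388/(-64) = -388*(-1/64) = 97/16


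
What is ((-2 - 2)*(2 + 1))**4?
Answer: 20736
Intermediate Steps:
((-2 - 2)*(2 + 1))**4 = (-4*3)**4 = (-12)**4 = 20736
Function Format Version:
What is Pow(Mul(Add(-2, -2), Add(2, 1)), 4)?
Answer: 20736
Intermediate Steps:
Pow(Mul(Add(-2, -2), Add(2, 1)), 4) = Pow(Mul(-4, 3), 4) = Pow(-12, 4) = 20736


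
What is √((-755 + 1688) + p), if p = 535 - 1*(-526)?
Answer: √1994 ≈ 44.654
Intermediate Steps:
p = 1061 (p = 535 + 526 = 1061)
√((-755 + 1688) + p) = √((-755 + 1688) + 1061) = √(933 + 1061) = √1994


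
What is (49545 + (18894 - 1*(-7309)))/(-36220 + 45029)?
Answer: 75748/8809 ≈ 8.5989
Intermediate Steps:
(49545 + (18894 - 1*(-7309)))/(-36220 + 45029) = (49545 + (18894 + 7309))/8809 = (49545 + 26203)*(1/8809) = 75748*(1/8809) = 75748/8809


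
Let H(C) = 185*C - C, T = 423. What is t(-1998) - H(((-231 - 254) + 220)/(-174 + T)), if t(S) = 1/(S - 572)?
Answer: 125312951/639930 ≈ 195.82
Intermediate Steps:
t(S) = 1/(-572 + S)
H(C) = 184*C
t(-1998) - H(((-231 - 254) + 220)/(-174 + T)) = 1/(-572 - 1998) - 184*((-231 - 254) + 220)/(-174 + 423) = 1/(-2570) - 184*(-485 + 220)/249 = -1/2570 - 184*(-265*1/249) = -1/2570 - 184*(-265)/249 = -1/2570 - 1*(-48760/249) = -1/2570 + 48760/249 = 125312951/639930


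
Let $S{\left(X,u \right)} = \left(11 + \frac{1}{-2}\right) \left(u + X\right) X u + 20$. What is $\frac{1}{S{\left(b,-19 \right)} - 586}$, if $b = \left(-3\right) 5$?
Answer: $- \frac{1}{102311} \approx -9.7741 \cdot 10^{-6}$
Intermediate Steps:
$b = -15$
$S{\left(X,u \right)} = 20 + X u \left(\frac{21 X}{2} + \frac{21 u}{2}\right)$ ($S{\left(X,u \right)} = \left(11 - \frac{1}{2}\right) \left(X + u\right) X u + 20 = \frac{21 \left(X + u\right)}{2} X u + 20 = \left(\frac{21 X}{2} + \frac{21 u}{2}\right) X u + 20 = X \left(\frac{21 X}{2} + \frac{21 u}{2}\right) u + 20 = X u \left(\frac{21 X}{2} + \frac{21 u}{2}\right) + 20 = 20 + X u \left(\frac{21 X}{2} + \frac{21 u}{2}\right)$)
$\frac{1}{S{\left(b,-19 \right)} - 586} = \frac{1}{\left(20 + \frac{21}{2} \left(-15\right) \left(-19\right)^{2} + \frac{21}{2} \left(-19\right) \left(-15\right)^{2}\right) - 586} = \frac{1}{\left(20 + \frac{21}{2} \left(-15\right) 361 + \frac{21}{2} \left(-19\right) 225\right) - 586} = \frac{1}{\left(20 - \frac{113715}{2} - \frac{89775}{2}\right) - 586} = \frac{1}{-101725 - 586} = \frac{1}{-102311} = - \frac{1}{102311}$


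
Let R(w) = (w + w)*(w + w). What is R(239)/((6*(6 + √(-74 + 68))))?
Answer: 114242/21 - 57121*I*√6/63 ≈ 5440.1 - 2220.9*I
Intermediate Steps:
R(w) = 4*w² (R(w) = (2*w)*(2*w) = 4*w²)
R(239)/((6*(6 + √(-74 + 68)))) = (4*239²)/((6*(6 + √(-74 + 68)))) = (4*57121)/((6*(6 + √(-6)))) = 228484/((6*(6 + I*√6))) = 228484/(36 + 6*I*√6)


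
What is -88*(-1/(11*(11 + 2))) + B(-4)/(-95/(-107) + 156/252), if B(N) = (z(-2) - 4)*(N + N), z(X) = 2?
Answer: 247232/22009 ≈ 11.233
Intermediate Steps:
B(N) = -4*N (B(N) = (2 - 4)*(N + N) = -4*N)
-88*(-1/(11*(11 + 2))) + B(-4)/(-95/(-107) + 156/252) = -88*(-1/(11*(11 + 2))) + (-4*(-4))/(-95/(-107) + 156/252) = -88/(13*(-11)) + 16/(-95*(-1/107) + 156*(1/252)) = -88/(-143) + 16/(95/107 + 13/21) = -88*(-1/143) + 16/(3386/2247) = 8/13 + 16*(2247/3386) = 8/13 + 17976/1693 = 247232/22009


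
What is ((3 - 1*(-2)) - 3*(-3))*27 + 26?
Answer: 404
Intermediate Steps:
((3 - 1*(-2)) - 3*(-3))*27 + 26 = ((3 + 2) + 9)*27 + 26 = (5 + 9)*27 + 26 = 14*27 + 26 = 378 + 26 = 404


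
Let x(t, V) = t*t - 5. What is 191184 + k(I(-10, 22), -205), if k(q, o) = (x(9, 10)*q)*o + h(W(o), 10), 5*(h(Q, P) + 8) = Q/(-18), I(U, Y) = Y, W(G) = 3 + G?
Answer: -6821179/45 ≈ -1.5158e+5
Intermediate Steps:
x(t, V) = -5 + t**2 (x(t, V) = t**2 - 5 = -5 + t**2)
h(Q, P) = -8 - Q/90 (h(Q, P) = -8 + (Q/(-18))/5 = -8 + (Q*(-1/18))/5 = -8 + (-Q/18)/5 = -8 - Q/90)
k(q, o) = -241/30 - o/90 + 76*o*q (k(q, o) = ((-5 + 9**2)*q)*o + (-8 - (3 + o)/90) = ((-5 + 81)*q)*o + (-8 + (-1/30 - o/90)) = (76*q)*o + (-241/30 - o/90) = 76*o*q + (-241/30 - o/90) = -241/30 - o/90 + 76*o*q)
191184 + k(I(-10, 22), -205) = 191184 + (-241/30 - 1/90*(-205) + 76*(-205)*22) = 191184 + (-241/30 + 41/18 - 342760) = 191184 - 15424459/45 = -6821179/45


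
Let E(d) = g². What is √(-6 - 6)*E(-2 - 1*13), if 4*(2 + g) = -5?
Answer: 169*I*√3/8 ≈ 36.59*I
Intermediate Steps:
g = -13/4 (g = -2 + (¼)*(-5) = -2 - 5/4 = -13/4 ≈ -3.2500)
E(d) = 169/16 (E(d) = (-13/4)² = 169/16)
√(-6 - 6)*E(-2 - 1*13) = √(-6 - 6)*(169/16) = √(-12)*(169/16) = (2*I*√3)*(169/16) = 169*I*√3/8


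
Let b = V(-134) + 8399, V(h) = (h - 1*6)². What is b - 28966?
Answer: -967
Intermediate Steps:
V(h) = (-6 + h)² (V(h) = (h - 6)² = (-6 + h)²)
b = 27999 (b = (-6 - 134)² + 8399 = (-140)² + 8399 = 19600 + 8399 = 27999)
b - 28966 = 27999 - 28966 = -967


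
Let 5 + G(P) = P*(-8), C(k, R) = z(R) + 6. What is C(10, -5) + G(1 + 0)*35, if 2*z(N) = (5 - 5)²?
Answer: -449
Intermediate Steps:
z(N) = 0 (z(N) = (5 - 5)²/2 = (½)*0² = (½)*0 = 0)
C(k, R) = 6 (C(k, R) = 0 + 6 = 6)
G(P) = -5 - 8*P (G(P) = -5 + P*(-8) = -5 - 8*P)
C(10, -5) + G(1 + 0)*35 = 6 + (-5 - 8*(1 + 0))*35 = 6 + (-5 - 8*1)*35 = 6 + (-5 - 8)*35 = 6 - 13*35 = 6 - 455 = -449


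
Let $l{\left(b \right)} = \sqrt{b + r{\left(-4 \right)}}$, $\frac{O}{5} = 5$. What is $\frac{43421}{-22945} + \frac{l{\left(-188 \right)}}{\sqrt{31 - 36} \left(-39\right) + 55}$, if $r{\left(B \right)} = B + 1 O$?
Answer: $- \frac{43421}{22945} - \frac{39 \sqrt{835}}{10630} + \frac{11 i \sqrt{167}}{2126} \approx -1.9984 + 0.066863 i$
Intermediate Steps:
$O = 25$ ($O = 5 \cdot 5 = 25$)
$r{\left(B \right)} = 25 + B$ ($r{\left(B \right)} = B + 1 \cdot 25 = B + 25 = 25 + B$)
$l{\left(b \right)} = \sqrt{21 + b}$ ($l{\left(b \right)} = \sqrt{b + \left(25 - 4\right)} = \sqrt{b + 21} = \sqrt{21 + b}$)
$\frac{43421}{-22945} + \frac{l{\left(-188 \right)}}{\sqrt{31 - 36} \left(-39\right) + 55} = \frac{43421}{-22945} + \frac{\sqrt{21 - 188}}{\sqrt{31 - 36} \left(-39\right) + 55} = 43421 \left(- \frac{1}{22945}\right) + \frac{\sqrt{-167}}{\sqrt{-5} \left(-39\right) + 55} = - \frac{43421}{22945} + \frac{i \sqrt{167}}{i \sqrt{5} \left(-39\right) + 55} = - \frac{43421}{22945} + \frac{i \sqrt{167}}{- 39 i \sqrt{5} + 55} = - \frac{43421}{22945} + \frac{i \sqrt{167}}{55 - 39 i \sqrt{5}}$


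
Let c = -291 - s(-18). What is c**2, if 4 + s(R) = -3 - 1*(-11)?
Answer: 87025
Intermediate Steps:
s(R) = 4 (s(R) = -4 + (-3 - 1*(-11)) = -4 + (-3 + 11) = -4 + 8 = 4)
c = -295 (c = -291 - 1*4 = -291 - 4 = -295)
c**2 = (-295)**2 = 87025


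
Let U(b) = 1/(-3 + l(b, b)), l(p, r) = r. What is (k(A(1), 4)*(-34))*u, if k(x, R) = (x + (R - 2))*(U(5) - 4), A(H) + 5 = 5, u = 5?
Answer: 1190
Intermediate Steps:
A(H) = 0 (A(H) = -5 + 5 = 0)
U(b) = 1/(-3 + b)
k(x, R) = 7 - 7*R/2 - 7*x/2 (k(x, R) = (x + (R - 2))*(1/(-3 + 5) - 4) = (x + (-2 + R))*(1/2 - 4) = (-2 + R + x)*(½ - 4) = (-2 + R + x)*(-7/2) = 7 - 7*R/2 - 7*x/2)
(k(A(1), 4)*(-34))*u = ((7 - 7/2*4 - 7/2*0)*(-34))*5 = ((7 - 14 + 0)*(-34))*5 = -7*(-34)*5 = 238*5 = 1190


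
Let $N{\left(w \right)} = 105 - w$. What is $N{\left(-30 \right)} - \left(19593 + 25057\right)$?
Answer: $-44515$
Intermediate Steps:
$N{\left(-30 \right)} - \left(19593 + 25057\right) = \left(105 - -30\right) - \left(19593 + 25057\right) = \left(105 + 30\right) - 44650 = 135 - 44650 = -44515$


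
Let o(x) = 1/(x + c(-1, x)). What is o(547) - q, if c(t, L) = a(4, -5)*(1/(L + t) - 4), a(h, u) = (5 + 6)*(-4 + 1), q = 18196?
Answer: -2248424950/123567 ≈ -18196.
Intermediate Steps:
a(h, u) = -33 (a(h, u) = 11*(-3) = -33)
c(t, L) = 132 - 33/(L + t) (c(t, L) = -33*(1/(L + t) - 4) = -33*(-4 + 1/(L + t)) = 132 - 33/(L + t))
o(x) = 1/(x + 33*(-5 + 4*x)/(-1 + x)) (o(x) = 1/(x + 33*(-1 + 4*x + 4*(-1))/(x - 1)) = 1/(x + 33*(-1 + 4*x - 4)/(-1 + x)) = 1/(x + 33*(-5 + 4*x)/(-1 + x)))
o(547) - q = (-1 + 547)/(-165 + 547**2 + 131*547) - 1*18196 = 546/(-165 + 299209 + 71657) - 18196 = 546/370701 - 18196 = (1/370701)*546 - 18196 = 182/123567 - 18196 = -2248424950/123567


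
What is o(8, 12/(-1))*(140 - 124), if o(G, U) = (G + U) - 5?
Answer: -144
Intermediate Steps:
o(G, U) = -5 + G + U
o(8, 12/(-1))*(140 - 124) = (-5 + 8 + 12/(-1))*(140 - 124) = (-5 + 8 + 12*(-1))*16 = (-5 + 8 - 12)*16 = -9*16 = -144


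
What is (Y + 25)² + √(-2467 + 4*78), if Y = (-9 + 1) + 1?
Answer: 324 + I*√2155 ≈ 324.0 + 46.422*I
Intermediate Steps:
Y = -7 (Y = -8 + 1 = -7)
(Y + 25)² + √(-2467 + 4*78) = (-7 + 25)² + √(-2467 + 4*78) = 18² + √(-2467 + 312) = 324 + √(-2155) = 324 + I*√2155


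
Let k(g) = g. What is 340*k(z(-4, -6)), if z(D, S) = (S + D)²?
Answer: 34000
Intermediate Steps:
z(D, S) = (D + S)²
340*k(z(-4, -6)) = 340*(-4 - 6)² = 340*(-10)² = 340*100 = 34000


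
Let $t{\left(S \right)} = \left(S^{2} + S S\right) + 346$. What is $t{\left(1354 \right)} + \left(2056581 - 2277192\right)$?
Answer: $3446367$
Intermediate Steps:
$t{\left(S \right)} = 346 + 2 S^{2}$ ($t{\left(S \right)} = \left(S^{2} + S^{2}\right) + 346 = 2 S^{2} + 346 = 346 + 2 S^{2}$)
$t{\left(1354 \right)} + \left(2056581 - 2277192\right) = \left(346 + 2 \cdot 1354^{2}\right) + \left(2056581 - 2277192\right) = \left(346 + 2 \cdot 1833316\right) - 220611 = \left(346 + 3666632\right) - 220611 = 3666978 - 220611 = 3446367$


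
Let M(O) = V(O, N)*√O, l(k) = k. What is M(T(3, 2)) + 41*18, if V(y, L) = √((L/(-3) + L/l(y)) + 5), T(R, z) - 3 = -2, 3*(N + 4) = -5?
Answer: 738 + √11/3 ≈ 739.11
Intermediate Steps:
N = -17/3 (N = -4 + (⅓)*(-5) = -4 - 5/3 = -17/3 ≈ -5.6667)
T(R, z) = 1 (T(R, z) = 3 - 2 = 1)
V(y, L) = √(5 - L/3 + L/y) (V(y, L) = √((L/(-3) + L/y) + 5) = √((L*(-⅓) + L/y) + 5) = √((-L/3 + L/y) + 5) = √(5 - L/3 + L/y))
M(O) = √O*√(62 - 51/O)/3 (M(O) = (√(45 - 3*(-17/3) + 9*(-17/3)/O)/3)*√O = (√(45 + 17 - 51/O)/3)*√O = (√(62 - 51/O)/3)*√O = √O*√(62 - 51/O)/3)
M(T(3, 2)) + 41*18 = √1*√(62 - 51/1)/3 + 41*18 = (⅓)*1*√(62 - 51*1) + 738 = (⅓)*1*√(62 - 51) + 738 = (⅓)*1*√11 + 738 = √11/3 + 738 = 738 + √11/3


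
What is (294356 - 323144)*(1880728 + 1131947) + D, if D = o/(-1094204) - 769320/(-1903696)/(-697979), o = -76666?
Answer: -1970253262446654082327902124/22717381833835849 ≈ -8.6729e+10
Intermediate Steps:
D = 1591692594424976/22717381833835849 (D = -76666/(-1094204) - 769320/(-1903696)/(-697979) = -76666*(-1/1094204) - 769320*(-1/1903696)*(-1/697979) = 38333/547102 + (96165/237962)*(-1/697979) = 38333/547102 - 96165/166092478798 = 1591692594424976/22717381833835849 ≈ 0.070065)
(294356 - 323144)*(1880728 + 1131947) + D = (294356 - 323144)*(1880728 + 1131947) + 1591692594424976/22717381833835849 = -28788*3012675 + 1591692594424976/22717381833835849 = -86728887900 + 1591692594424976/22717381833835849 = -1970253262446654082327902124/22717381833835849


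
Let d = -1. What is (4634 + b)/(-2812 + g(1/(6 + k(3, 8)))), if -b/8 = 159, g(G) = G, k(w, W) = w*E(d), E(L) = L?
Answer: -10086/8435 ≈ -1.1957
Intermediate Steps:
k(w, W) = -w (k(w, W) = w*(-1) = -w)
b = -1272 (b = -8*159 = -1272)
(4634 + b)/(-2812 + g(1/(6 + k(3, 8)))) = (4634 - 1272)/(-2812 + 1/(6 - 1*3)) = 3362/(-2812 + 1/(6 - 3)) = 3362/(-2812 + 1/3) = 3362/(-2812 + ⅓) = 3362/(-8435/3) = 3362*(-3/8435) = -10086/8435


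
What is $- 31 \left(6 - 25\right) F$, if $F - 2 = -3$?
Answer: $-589$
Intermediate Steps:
$F = -1$ ($F = 2 - 3 = -1$)
$- 31 \left(6 - 25\right) F = - 31 \left(6 - 25\right) \left(-1\right) = \left(-31\right) \left(-19\right) \left(-1\right) = 589 \left(-1\right) = -589$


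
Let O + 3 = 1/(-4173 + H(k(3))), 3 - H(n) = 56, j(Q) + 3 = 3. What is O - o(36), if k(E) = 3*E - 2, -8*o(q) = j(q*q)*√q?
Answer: -12679/4226 ≈ -3.0002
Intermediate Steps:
j(Q) = 0 (j(Q) = -3 + 3 = 0)
o(q) = 0 (o(q) = -0*√q = -⅛*0 = 0)
k(E) = -2 + 3*E
H(n) = -53 (H(n) = 3 - 1*56 = 3 - 56 = -53)
O = -12679/4226 (O = -3 + 1/(-4173 - 53) = -3 + 1/(-4226) = -3 - 1/4226 = -12679/4226 ≈ -3.0002)
O - o(36) = -12679/4226 - 1*0 = -12679/4226 + 0 = -12679/4226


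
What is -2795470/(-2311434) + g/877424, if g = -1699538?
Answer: -368889362053/507026916504 ≈ -0.72755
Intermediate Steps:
-2795470/(-2311434) + g/877424 = -2795470/(-2311434) - 1699538/877424 = -2795470*(-1/2311434) - 1699538*1/877424 = 1397735/1155717 - 849769/438712 = -368889362053/507026916504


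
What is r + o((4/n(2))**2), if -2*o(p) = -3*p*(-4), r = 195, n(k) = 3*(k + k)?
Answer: 583/3 ≈ 194.33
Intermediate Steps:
n(k) = 6*k (n(k) = 3*(2*k) = 6*k)
o(p) = -6*p (o(p) = -(-3*p)*(-4)/2 = -6*p)
r + o((4/n(2))**2) = 195 - 6*(4/((6*2)))**2 = 195 - 6*(4/12)**2 = 195 - 6*(4*(1/12))**2 = 195 - 6*(1/3)**2 = 195 - 6*1/9 = 195 - 2/3 = 583/3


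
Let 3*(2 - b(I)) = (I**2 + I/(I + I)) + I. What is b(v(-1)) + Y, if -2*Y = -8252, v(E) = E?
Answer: 24767/6 ≈ 4127.8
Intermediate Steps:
b(I) = 11/6 - I/3 - I**2/3 (b(I) = 2 - ((I**2 + I/(I + I)) + I)/3 = 2 - ((I**2 + I/((2*I))) + I)/3 = 2 - ((I**2 + (1/(2*I))*I) + I)/3 = 2 - ((I**2 + 1/2) + I)/3 = 2 - ((1/2 + I**2) + I)/3 = 2 - (1/2 + I + I**2)/3 = 2 + (-1/6 - I/3 - I**2/3) = 11/6 - I/3 - I**2/3)
Y = 4126 (Y = -1/2*(-8252) = 4126)
b(v(-1)) + Y = (11/6 - 1/3*(-1) - 1/3*(-1)**2) + 4126 = (11/6 + 1/3 - 1/3*1) + 4126 = (11/6 + 1/3 - 1/3) + 4126 = 11/6 + 4126 = 24767/6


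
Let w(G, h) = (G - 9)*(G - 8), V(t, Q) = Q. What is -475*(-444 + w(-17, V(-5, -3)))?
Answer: -97850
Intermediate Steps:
w(G, h) = (-9 + G)*(-8 + G)
-475*(-444 + w(-17, V(-5, -3))) = -475*(-444 + (72 + (-17)² - 17*(-17))) = -475*(-444 + (72 + 289 + 289)) = -475*(-444 + 650) = -475*206 = -97850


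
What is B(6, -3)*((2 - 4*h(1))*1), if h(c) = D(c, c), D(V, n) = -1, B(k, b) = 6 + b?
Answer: 18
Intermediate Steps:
h(c) = -1
B(6, -3)*((2 - 4*h(1))*1) = (6 - 3)*((2 - 4*(-1))*1) = 3*((2 + 4)*1) = 3*(6*1) = 3*6 = 18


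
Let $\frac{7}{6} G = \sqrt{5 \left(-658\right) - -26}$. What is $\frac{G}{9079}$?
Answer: $\frac{48 i \sqrt{51}}{63553} \approx 0.0053937 i$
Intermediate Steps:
$G = \frac{48 i \sqrt{51}}{7}$ ($G = \frac{6 \sqrt{5 \left(-658\right) - -26}}{7} = \frac{6 \sqrt{-3290 + \left(-1 + 27\right)}}{7} = \frac{6 \sqrt{-3290 + 26}}{7} = \frac{6 \sqrt{-3264}}{7} = \frac{6 \cdot 8 i \sqrt{51}}{7} = \frac{48 i \sqrt{51}}{7} \approx 48.97 i$)
$\frac{G}{9079} = \frac{\frac{48}{7} i \sqrt{51}}{9079} = \frac{48 i \sqrt{51}}{7} \cdot \frac{1}{9079} = \frac{48 i \sqrt{51}}{63553}$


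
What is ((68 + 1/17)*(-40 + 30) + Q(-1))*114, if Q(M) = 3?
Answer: -1313166/17 ≈ -77245.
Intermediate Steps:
((68 + 1/17)*(-40 + 30) + Q(-1))*114 = ((68 + 1/17)*(-40 + 30) + 3)*114 = ((68 + 1/17)*(-10) + 3)*114 = ((1157/17)*(-10) + 3)*114 = (-11570/17 + 3)*114 = -11519/17*114 = -1313166/17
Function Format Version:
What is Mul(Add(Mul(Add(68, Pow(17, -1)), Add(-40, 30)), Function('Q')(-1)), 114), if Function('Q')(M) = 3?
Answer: Rational(-1313166, 17) ≈ -77245.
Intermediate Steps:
Mul(Add(Mul(Add(68, Pow(17, -1)), Add(-40, 30)), Function('Q')(-1)), 114) = Mul(Add(Mul(Add(68, Pow(17, -1)), Add(-40, 30)), 3), 114) = Mul(Add(Mul(Add(68, Rational(1, 17)), -10), 3), 114) = Mul(Add(Mul(Rational(1157, 17), -10), 3), 114) = Mul(Add(Rational(-11570, 17), 3), 114) = Mul(Rational(-11519, 17), 114) = Rational(-1313166, 17)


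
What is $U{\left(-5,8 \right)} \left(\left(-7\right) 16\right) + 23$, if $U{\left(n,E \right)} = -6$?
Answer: $695$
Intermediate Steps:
$U{\left(-5,8 \right)} \left(\left(-7\right) 16\right) + 23 = - 6 \left(\left(-7\right) 16\right) + 23 = \left(-6\right) \left(-112\right) + 23 = 672 + 23 = 695$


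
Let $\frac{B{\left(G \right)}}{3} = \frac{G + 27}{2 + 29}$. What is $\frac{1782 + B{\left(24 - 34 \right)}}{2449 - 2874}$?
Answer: $- \frac{55293}{13175} \approx -4.1968$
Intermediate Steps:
$B{\left(G \right)} = \frac{81}{31} + \frac{3 G}{31}$ ($B{\left(G \right)} = 3 \frac{G + 27}{2 + 29} = 3 \frac{27 + G}{31} = 3 \left(27 + G\right) \frac{1}{31} = 3 \left(\frac{27}{31} + \frac{G}{31}\right) = \frac{81}{31} + \frac{3 G}{31}$)
$\frac{1782 + B{\left(24 - 34 \right)}}{2449 - 2874} = \frac{1782 + \left(\frac{81}{31} + \frac{3 \left(24 - 34\right)}{31}\right)}{2449 - 2874} = \frac{1782 + \left(\frac{81}{31} + \frac{3}{31} \left(-10\right)\right)}{-425} = \left(1782 + \left(\frac{81}{31} - \frac{30}{31}\right)\right) \left(- \frac{1}{425}\right) = \left(1782 + \frac{51}{31}\right) \left(- \frac{1}{425}\right) = \frac{55293}{31} \left(- \frac{1}{425}\right) = - \frac{55293}{13175}$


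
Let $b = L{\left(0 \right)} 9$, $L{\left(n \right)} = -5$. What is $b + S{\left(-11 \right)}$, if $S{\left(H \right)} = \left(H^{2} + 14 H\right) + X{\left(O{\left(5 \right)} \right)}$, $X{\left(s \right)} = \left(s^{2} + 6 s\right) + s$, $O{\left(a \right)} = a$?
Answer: $-18$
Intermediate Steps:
$X{\left(s \right)} = s^{2} + 7 s$
$S{\left(H \right)} = 60 + H^{2} + 14 H$ ($S{\left(H \right)} = \left(H^{2} + 14 H\right) + 5 \left(7 + 5\right) = \left(H^{2} + 14 H\right) + 5 \cdot 12 = \left(H^{2} + 14 H\right) + 60 = 60 + H^{2} + 14 H$)
$b = -45$ ($b = \left(-5\right) 9 = -45$)
$b + S{\left(-11 \right)} = -45 + \left(60 + \left(-11\right)^{2} + 14 \left(-11\right)\right) = -45 + \left(60 + 121 - 154\right) = -45 + 27 = -18$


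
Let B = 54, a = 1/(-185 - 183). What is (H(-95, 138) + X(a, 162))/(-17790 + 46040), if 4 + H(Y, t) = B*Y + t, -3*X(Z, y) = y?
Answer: -101/565 ≈ -0.17876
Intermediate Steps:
a = -1/368 (a = 1/(-368) = -1/368 ≈ -0.0027174)
X(Z, y) = -y/3
H(Y, t) = -4 + t + 54*Y (H(Y, t) = -4 + (54*Y + t) = -4 + (t + 54*Y) = -4 + t + 54*Y)
(H(-95, 138) + X(a, 162))/(-17790 + 46040) = ((-4 + 138 + 54*(-95)) - ⅓*162)/(-17790 + 46040) = ((-4 + 138 - 5130) - 54)/28250 = (-4996 - 54)*(1/28250) = -5050*1/28250 = -101/565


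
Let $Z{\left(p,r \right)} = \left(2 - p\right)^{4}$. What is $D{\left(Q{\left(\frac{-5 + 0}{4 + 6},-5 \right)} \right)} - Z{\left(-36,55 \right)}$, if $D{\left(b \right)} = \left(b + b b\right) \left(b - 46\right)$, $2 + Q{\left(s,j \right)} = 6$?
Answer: $-2085976$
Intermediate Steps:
$Q{\left(s,j \right)} = 4$ ($Q{\left(s,j \right)} = -2 + 6 = 4$)
$D{\left(b \right)} = \left(-46 + b\right) \left(b + b^{2}\right)$ ($D{\left(b \right)} = \left(b + b^{2}\right) \left(-46 + b\right) = \left(-46 + b\right) \left(b + b^{2}\right)$)
$D{\left(Q{\left(\frac{-5 + 0}{4 + 6},-5 \right)} \right)} - Z{\left(-36,55 \right)} = 4 \left(-46 + 4^{2} - 180\right) - \left(-2 - 36\right)^{4} = 4 \left(-46 + 16 - 180\right) - \left(-38\right)^{4} = 4 \left(-210\right) - 2085136 = -840 - 2085136 = -2085976$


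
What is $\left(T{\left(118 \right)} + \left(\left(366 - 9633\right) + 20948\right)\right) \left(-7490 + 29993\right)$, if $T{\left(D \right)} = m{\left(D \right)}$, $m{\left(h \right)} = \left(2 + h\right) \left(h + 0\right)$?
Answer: $581500023$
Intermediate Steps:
$m{\left(h \right)} = h \left(2 + h\right)$ ($m{\left(h \right)} = \left(2 + h\right) h = h \left(2 + h\right)$)
$T{\left(D \right)} = D \left(2 + D\right)$
$\left(T{\left(118 \right)} + \left(\left(366 - 9633\right) + 20948\right)\right) \left(-7490 + 29993\right) = \left(118 \left(2 + 118\right) + \left(\left(366 - 9633\right) + 20948\right)\right) \left(-7490 + 29993\right) = \left(118 \cdot 120 + \left(\left(366 - 9633\right) + 20948\right)\right) 22503 = \left(14160 + \left(-9267 + 20948\right)\right) 22503 = \left(14160 + 11681\right) 22503 = 25841 \cdot 22503 = 581500023$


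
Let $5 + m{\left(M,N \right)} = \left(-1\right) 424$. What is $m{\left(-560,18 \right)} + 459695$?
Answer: $459266$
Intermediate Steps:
$m{\left(M,N \right)} = -429$ ($m{\left(M,N \right)} = -5 - 424 = -429$)
$m{\left(-560,18 \right)} + 459695 = -429 + 459695 = 459266$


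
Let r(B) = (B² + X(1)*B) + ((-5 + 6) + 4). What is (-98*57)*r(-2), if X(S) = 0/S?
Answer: -50274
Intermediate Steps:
X(S) = 0
r(B) = 5 + B² (r(B) = (B² + 0*B) + ((-5 + 6) + 4) = (B² + 0) + (1 + 4) = B² + 5 = 5 + B²)
(-98*57)*r(-2) = (-98*57)*(5 + (-2)²) = -5586*(5 + 4) = -5586*9 = -50274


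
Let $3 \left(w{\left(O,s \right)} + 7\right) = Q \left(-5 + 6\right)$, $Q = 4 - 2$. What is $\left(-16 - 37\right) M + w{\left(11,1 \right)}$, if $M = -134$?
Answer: $\frac{21287}{3} \approx 7095.7$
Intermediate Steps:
$Q = 2$
$w{\left(O,s \right)} = - \frac{19}{3}$ ($w{\left(O,s \right)} = -7 + \frac{2 \left(-5 + 6\right)}{3} = -7 + \frac{2 \cdot 1}{3} = -7 + \frac{1}{3} \cdot 2 = -7 + \frac{2}{3} = - \frac{19}{3}$)
$\left(-16 - 37\right) M + w{\left(11,1 \right)} = \left(-16 - 37\right) \left(-134\right) - \frac{19}{3} = \left(-53\right) \left(-134\right) - \frac{19}{3} = 7102 - \frac{19}{3} = \frac{21287}{3}$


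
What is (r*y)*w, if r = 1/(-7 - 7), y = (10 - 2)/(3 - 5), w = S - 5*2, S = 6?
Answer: -8/7 ≈ -1.1429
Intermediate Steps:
w = -4 (w = 6 - 5*2 = 6 - 10 = -4)
y = -4 (y = 8/(-2) = 8*(-½) = -4)
r = -1/14 (r = 1/(-14) = -1/14 ≈ -0.071429)
(r*y)*w = -1/14*(-4)*(-4) = (2/7)*(-4) = -8/7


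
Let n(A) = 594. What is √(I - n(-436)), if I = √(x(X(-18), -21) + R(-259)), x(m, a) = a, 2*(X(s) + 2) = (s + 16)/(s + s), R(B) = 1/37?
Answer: √(-813186 + 74*I*√7178)/37 ≈ 0.093951 + 24.372*I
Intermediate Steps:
R(B) = 1/37
X(s) = -2 + (16 + s)/(4*s) (X(s) = -2 + ((s + 16)/(s + s))/2 = -2 + ((16 + s)/((2*s)))/2 = -2 + ((16 + s)*(1/(2*s)))/2 = -2 + ((16 + s)/(2*s))/2 = -2 + (16 + s)/(4*s))
I = 2*I*√7178/37 (I = √(-21 + 1/37) = √(-776/37) = 2*I*√7178/37 ≈ 4.5796*I)
√(I - n(-436)) = √(2*I*√7178/37 - 1*594) = √(2*I*√7178/37 - 594) = √(-594 + 2*I*√7178/37)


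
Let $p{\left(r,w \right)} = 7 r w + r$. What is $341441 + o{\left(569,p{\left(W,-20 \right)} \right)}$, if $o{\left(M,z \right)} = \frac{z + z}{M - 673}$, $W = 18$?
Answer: $\frac{8878717}{26} \approx 3.4149 \cdot 10^{5}$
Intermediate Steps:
$p{\left(r,w \right)} = r + 7 r w$ ($p{\left(r,w \right)} = 7 r w + r = r + 7 r w$)
$o{\left(M,z \right)} = \frac{2 z}{-673 + M}$
$341441 + o{\left(569,p{\left(W,-20 \right)} \right)} = 341441 + \frac{2 \cdot 18 \left(1 + 7 \left(-20\right)\right)}{-673 + 569} = 341441 + \frac{2 \cdot 18 \left(1 - 140\right)}{-104} = 341441 + 2 \cdot 18 \left(-139\right) \left(- \frac{1}{104}\right) = 341441 + 2 \left(-2502\right) \left(- \frac{1}{104}\right) = 341441 + \frac{1251}{26} = \frac{8878717}{26}$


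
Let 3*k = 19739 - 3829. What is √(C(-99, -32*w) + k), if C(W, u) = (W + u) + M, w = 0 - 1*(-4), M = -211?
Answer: 2*√10947/3 ≈ 69.752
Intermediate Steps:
w = 4 (w = 0 + 4 = 4)
C(W, u) = -211 + W + u (C(W, u) = (W + u) - 211 = -211 + W + u)
k = 15910/3 (k = (19739 - 3829)/3 = (⅓)*15910 = 15910/3 ≈ 5303.3)
√(C(-99, -32*w) + k) = √((-211 - 99 - 32*4) + 15910/3) = √((-211 - 99 - 128) + 15910/3) = √(-438 + 15910/3) = √(14596/3) = 2*√10947/3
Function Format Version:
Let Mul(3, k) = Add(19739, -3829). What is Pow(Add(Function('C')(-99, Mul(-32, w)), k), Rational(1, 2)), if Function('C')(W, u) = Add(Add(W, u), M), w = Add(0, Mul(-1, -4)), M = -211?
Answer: Mul(Rational(2, 3), Pow(10947, Rational(1, 2))) ≈ 69.752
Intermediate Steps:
w = 4 (w = Add(0, 4) = 4)
Function('C')(W, u) = Add(-211, W, u) (Function('C')(W, u) = Add(Add(W, u), -211) = Add(-211, W, u))
k = Rational(15910, 3) (k = Mul(Rational(1, 3), Add(19739, -3829)) = Mul(Rational(1, 3), 15910) = Rational(15910, 3) ≈ 5303.3)
Pow(Add(Function('C')(-99, Mul(-32, w)), k), Rational(1, 2)) = Pow(Add(Add(-211, -99, Mul(-32, 4)), Rational(15910, 3)), Rational(1, 2)) = Pow(Add(Add(-211, -99, -128), Rational(15910, 3)), Rational(1, 2)) = Pow(Add(-438, Rational(15910, 3)), Rational(1, 2)) = Pow(Rational(14596, 3), Rational(1, 2)) = Mul(Rational(2, 3), Pow(10947, Rational(1, 2)))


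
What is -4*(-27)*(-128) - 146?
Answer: -13970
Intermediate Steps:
-4*(-27)*(-128) - 146 = 108*(-128) - 146 = -13824 - 146 = -13970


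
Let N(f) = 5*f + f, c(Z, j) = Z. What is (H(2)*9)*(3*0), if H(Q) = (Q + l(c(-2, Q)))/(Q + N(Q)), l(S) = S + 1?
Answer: 0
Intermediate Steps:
l(S) = 1 + S
N(f) = 6*f
H(Q) = (-1 + Q)/(7*Q) (H(Q) = (Q + (1 - 2))/(Q + 6*Q) = (Q - 1)/((7*Q)) = (-1 + Q)*(1/(7*Q)) = (-1 + Q)/(7*Q))
(H(2)*9)*(3*0) = (((⅐)*(-1 + 2)/2)*9)*(3*0) = (((⅐)*(½)*1)*9)*0 = ((1/14)*9)*0 = (9/14)*0 = 0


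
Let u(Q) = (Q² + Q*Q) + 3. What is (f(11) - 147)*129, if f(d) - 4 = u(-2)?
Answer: -17028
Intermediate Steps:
u(Q) = 3 + 2*Q² (u(Q) = (Q² + Q²) + 3 = 2*Q² + 3 = 3 + 2*Q²)
f(d) = 15 (f(d) = 4 + (3 + 2*(-2)²) = 4 + (3 + 2*4) = 4 + (3 + 8) = 4 + 11 = 15)
(f(11) - 147)*129 = (15 - 147)*129 = -132*129 = -17028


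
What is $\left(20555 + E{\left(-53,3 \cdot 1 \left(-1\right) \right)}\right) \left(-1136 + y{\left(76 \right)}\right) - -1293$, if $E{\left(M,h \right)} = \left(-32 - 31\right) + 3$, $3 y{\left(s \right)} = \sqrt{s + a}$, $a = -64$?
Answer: $-23281027 + \frac{40990 \sqrt{3}}{3} \approx -2.3257 \cdot 10^{7}$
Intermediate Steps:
$y{\left(s \right)} = \frac{\sqrt{-64 + s}}{3}$ ($y{\left(s \right)} = \frac{\sqrt{s - 64}}{3} = \frac{\sqrt{-64 + s}}{3}$)
$E{\left(M,h \right)} = -60$ ($E{\left(M,h \right)} = -63 + 3 = -60$)
$\left(20555 + E{\left(-53,3 \cdot 1 \left(-1\right) \right)}\right) \left(-1136 + y{\left(76 \right)}\right) - -1293 = \left(20555 - 60\right) \left(-1136 + \frac{\sqrt{-64 + 76}}{3}\right) - -1293 = 20495 \left(-1136 + \frac{\sqrt{12}}{3}\right) + 1293 = 20495 \left(-1136 + \frac{2 \sqrt{3}}{3}\right) + 1293 = \left(-23282320 + \frac{40990 \sqrt{3}}{3}\right) + 1293 = -23281027 + \frac{40990 \sqrt{3}}{3}$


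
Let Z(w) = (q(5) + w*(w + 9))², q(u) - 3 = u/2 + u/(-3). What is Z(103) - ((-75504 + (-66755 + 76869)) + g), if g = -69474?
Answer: 4798894225/36 ≈ 1.3330e+8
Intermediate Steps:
q(u) = 3 + u/6 (q(u) = 3 + (u/2 + u/(-3)) = 3 + (u*(½) + u*(-⅓)) = 3 + (u/2 - u/3) = 3 + u/6)
Z(w) = (23/6 + w*(9 + w))² (Z(w) = ((3 + (⅙)*5) + w*(w + 9))² = ((3 + ⅚) + w*(9 + w))² = (23/6 + w*(9 + w))²)
Z(103) - ((-75504 + (-66755 + 76869)) + g) = (23 + 6*103² + 54*103)²/36 - ((-75504 + (-66755 + 76869)) - 69474) = (23 + 6*10609 + 5562)²/36 - ((-75504 + 10114) - 69474) = (23 + 63654 + 5562)²/36 - (-65390 - 69474) = (1/36)*69239² - 1*(-134864) = (1/36)*4794039121 + 134864 = 4794039121/36 + 134864 = 4798894225/36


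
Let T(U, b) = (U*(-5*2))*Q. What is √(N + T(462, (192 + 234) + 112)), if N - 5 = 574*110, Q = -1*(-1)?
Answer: 5*√2341 ≈ 241.92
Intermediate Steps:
Q = 1
T(U, b) = -10*U (T(U, b) = (U*(-5*2))*1 = (U*(-10))*1 = -10*U*1 = -10*U)
N = 63145 (N = 5 + 574*110 = 5 + 63140 = 63145)
√(N + T(462, (192 + 234) + 112)) = √(63145 - 10*462) = √(63145 - 4620) = √58525 = 5*√2341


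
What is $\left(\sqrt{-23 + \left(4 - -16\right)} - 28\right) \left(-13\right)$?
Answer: $364 - 13 i \sqrt{3} \approx 364.0 - 22.517 i$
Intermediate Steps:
$\left(\sqrt{-23 + \left(4 - -16\right)} - 28\right) \left(-13\right) = \left(\sqrt{-23 + \left(4 + 16\right)} - 28\right) \left(-13\right) = \left(\sqrt{-23 + 20} - 28\right) \left(-13\right) = \left(\sqrt{-3} - 28\right) \left(-13\right) = \left(i \sqrt{3} - 28\right) \left(-13\right) = \left(-28 + i \sqrt{3}\right) \left(-13\right) = 364 - 13 i \sqrt{3}$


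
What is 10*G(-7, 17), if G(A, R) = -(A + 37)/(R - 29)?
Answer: 25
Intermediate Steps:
G(A, R) = -(37 + A)/(-29 + R)
10*G(-7, 17) = 10*((-37 - 1*(-7))/(-29 + 17)) = 10*((-37 + 7)/(-12)) = 10*(-1/12*(-30)) = 10*(5/2) = 25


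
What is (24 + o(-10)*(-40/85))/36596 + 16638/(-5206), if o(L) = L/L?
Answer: -1293618727/404852399 ≈ -3.1953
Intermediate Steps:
o(L) = 1
(24 + o(-10)*(-40/85))/36596 + 16638/(-5206) = (24 + 1*(-40/85))/36596 + 16638/(-5206) = (24 + 1*(-40*1/85))*(1/36596) + 16638*(-1/5206) = (24 + 1*(-8/17))*(1/36596) - 8319/2603 = (24 - 8/17)*(1/36596) - 8319/2603 = (400/17)*(1/36596) - 8319/2603 = 100/155533 - 8319/2603 = -1293618727/404852399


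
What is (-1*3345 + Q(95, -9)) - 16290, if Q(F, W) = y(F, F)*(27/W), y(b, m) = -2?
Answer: -19629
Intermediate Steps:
Q(F, W) = -54/W
(-1*3345 + Q(95, -9)) - 16290 = (-1*3345 - 54/(-9)) - 16290 = (-3345 - 54*(-⅑)) - 16290 = (-3345 + 6) - 16290 = -3339 - 16290 = -19629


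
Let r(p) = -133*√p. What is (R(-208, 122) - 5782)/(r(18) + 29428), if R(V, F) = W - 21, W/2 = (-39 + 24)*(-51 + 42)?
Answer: -11630366/61834913 - 315381*√2/123669826 ≈ -0.19169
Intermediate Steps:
W = 270 (W = 2*((-39 + 24)*(-51 + 42)) = 2*(-15*(-9)) = 2*135 = 270)
R(V, F) = 249 (R(V, F) = 270 - 21 = 249)
(R(-208, 122) - 5782)/(r(18) + 29428) = (249 - 5782)/(-399*√2 + 29428) = -5533/(-399*√2 + 29428) = -5533/(29428 - 399*√2)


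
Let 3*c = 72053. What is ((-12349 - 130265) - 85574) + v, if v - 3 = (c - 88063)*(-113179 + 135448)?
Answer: -1426453713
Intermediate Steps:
c = 72053/3 (c = (1/3)*72053 = 72053/3 ≈ 24018.)
v = -1426225525 (v = 3 + (72053/3 - 88063)*(-113179 + 135448) = 3 - 192136/3*22269 = 3 - 1426225528 = -1426225525)
((-12349 - 130265) - 85574) + v = ((-12349 - 130265) - 85574) - 1426225525 = (-142614 - 85574) - 1426225525 = -228188 - 1426225525 = -1426453713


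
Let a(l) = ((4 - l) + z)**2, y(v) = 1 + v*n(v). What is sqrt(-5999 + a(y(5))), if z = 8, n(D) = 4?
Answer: I*sqrt(5918) ≈ 76.929*I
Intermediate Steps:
y(v) = 1 + 4*v (y(v) = 1 + v*4 = 1 + 4*v)
a(l) = (12 - l)**2 (a(l) = ((4 - l) + 8)**2 = (12 - l)**2)
sqrt(-5999 + a(y(5))) = sqrt(-5999 + (12 - (1 + 4*5))**2) = sqrt(-5999 + (12 - (1 + 20))**2) = sqrt(-5999 + (12 - 1*21)**2) = sqrt(-5999 + (12 - 21)**2) = sqrt(-5999 + (-9)**2) = sqrt(-5999 + 81) = sqrt(-5918) = I*sqrt(5918)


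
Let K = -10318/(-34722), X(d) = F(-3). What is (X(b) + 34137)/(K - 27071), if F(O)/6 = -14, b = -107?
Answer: -591194133/469974472 ≈ -1.2579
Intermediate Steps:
F(O) = -84 (F(O) = 6*(-14) = -84)
X(d) = -84
K = 5159/17361 (K = -10318*(-1/34722) = 5159/17361 ≈ 0.29716)
(X(b) + 34137)/(K - 27071) = (-84 + 34137)/(5159/17361 - 27071) = 34053/(-469974472/17361) = 34053*(-17361/469974472) = -591194133/469974472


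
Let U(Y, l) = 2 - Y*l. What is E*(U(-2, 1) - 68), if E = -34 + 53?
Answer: -1216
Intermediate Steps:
E = 19
U(Y, l) = 2 - Y*l
E*(U(-2, 1) - 68) = 19*((2 - 1*(-2)*1) - 68) = 19*((2 + 2) - 68) = 19*(4 - 68) = 19*(-64) = -1216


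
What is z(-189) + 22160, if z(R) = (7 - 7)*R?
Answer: 22160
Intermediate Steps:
z(R) = 0 (z(R) = 0*R = 0)
z(-189) + 22160 = 0 + 22160 = 22160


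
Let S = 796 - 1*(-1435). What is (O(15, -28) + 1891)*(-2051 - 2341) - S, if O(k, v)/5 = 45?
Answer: -9295703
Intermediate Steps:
O(k, v) = 225 (O(k, v) = 5*45 = 225)
S = 2231 (S = 796 + 1435 = 2231)
(O(15, -28) + 1891)*(-2051 - 2341) - S = (225 + 1891)*(-2051 - 2341) - 1*2231 = 2116*(-4392) - 2231 = -9293472 - 2231 = -9295703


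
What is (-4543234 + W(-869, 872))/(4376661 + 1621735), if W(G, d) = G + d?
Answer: -4543231/5998396 ≈ -0.75741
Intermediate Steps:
(-4543234 + W(-869, 872))/(4376661 + 1621735) = (-4543234 + (-869 + 872))/(4376661 + 1621735) = (-4543234 + 3)/5998396 = -4543231*1/5998396 = -4543231/5998396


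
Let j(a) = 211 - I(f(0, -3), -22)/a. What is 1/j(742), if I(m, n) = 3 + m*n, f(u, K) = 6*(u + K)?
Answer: 106/22309 ≈ 0.0047514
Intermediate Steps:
f(u, K) = 6*K + 6*u (f(u, K) = 6*(K + u) = 6*K + 6*u)
j(a) = 211 - 399/a (j(a) = 211 - (3 + (6*(-3) + 6*0)*(-22))/a = 211 - (3 + (-18 + 0)*(-22))/a = 211 - (3 - 18*(-22))/a = 211 - (3 + 396)/a = 211 - 399/a)
1/j(742) = 1/(211 - 399/742) = 1/(211 - 399*1/742) = 1/(211 - 57/106) = 1/(22309/106) = 106/22309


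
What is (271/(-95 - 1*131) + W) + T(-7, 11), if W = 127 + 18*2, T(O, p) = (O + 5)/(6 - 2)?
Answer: 18227/113 ≈ 161.30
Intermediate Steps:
T(O, p) = 5/4 + O/4 (T(O, p) = (5 + O)/4 = (5 + O)*(1/4) = 5/4 + O/4)
W = 163 (W = 127 + 36 = 163)
(271/(-95 - 1*131) + W) + T(-7, 11) = (271/(-95 - 1*131) + 163) + (5/4 + (1/4)*(-7)) = (271/(-95 - 131) + 163) + (5/4 - 7/4) = (271/(-226) + 163) - 1/2 = (271*(-1/226) + 163) - 1/2 = (-271/226 + 163) - 1/2 = 36567/226 - 1/2 = 18227/113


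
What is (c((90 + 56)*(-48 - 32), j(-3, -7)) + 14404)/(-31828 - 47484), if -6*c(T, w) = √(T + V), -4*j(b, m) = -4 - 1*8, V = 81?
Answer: -3601/19828 + I*√11599/475872 ≈ -0.18161 + 0.00022632*I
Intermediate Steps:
j(b, m) = 3 (j(b, m) = -(-4 - 1*8)/4 = -(-4 - 8)/4 = -¼*(-12) = 3)
c(T, w) = -√(81 + T)/6 (c(T, w) = -√(T + 81)/6 = -√(81 + T)/6)
(c((90 + 56)*(-48 - 32), j(-3, -7)) + 14404)/(-31828 - 47484) = (-√(81 + (90 + 56)*(-48 - 32))/6 + 14404)/(-31828 - 47484) = (-√(81 + 146*(-80))/6 + 14404)/(-79312) = (-√(81 - 11680)/6 + 14404)*(-1/79312) = (-I*√11599/6 + 14404)*(-1/79312) = (14404 - I*√11599/6)*(-1/79312) = -3601/19828 + I*√11599/475872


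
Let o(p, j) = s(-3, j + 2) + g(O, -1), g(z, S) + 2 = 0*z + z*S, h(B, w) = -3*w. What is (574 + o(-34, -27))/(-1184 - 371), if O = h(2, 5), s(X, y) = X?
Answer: -584/1555 ≈ -0.37556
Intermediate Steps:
O = -15 (O = -3*5 = -15)
g(z, S) = -2 + S*z (g(z, S) = -2 + (0*z + z*S) = -2 + (0 + S*z) = -2 + S*z)
o(p, j) = 10 (o(p, j) = -3 + (-2 - 1*(-15)) = -3 + (-2 + 15) = -3 + 13 = 10)
(574 + o(-34, -27))/(-1184 - 371) = (574 + 10)/(-1184 - 371) = 584/(-1555) = 584*(-1/1555) = -584/1555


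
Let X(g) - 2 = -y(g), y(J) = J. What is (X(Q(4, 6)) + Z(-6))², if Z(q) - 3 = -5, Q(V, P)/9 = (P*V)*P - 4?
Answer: 1587600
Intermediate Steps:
Q(V, P) = -36 + 9*V*P² (Q(V, P) = 9*((P*V)*P - 4) = 9*(V*P² - 4) = 9*(-4 + V*P²) = -36 + 9*V*P²)
Z(q) = -2 (Z(q) = 3 - 5 = -2)
X(g) = 2 - g
(X(Q(4, 6)) + Z(-6))² = ((2 - (-36 + 9*4*6²)) - 2)² = ((2 - (-36 + 9*4*36)) - 2)² = ((2 - (-36 + 1296)) - 2)² = ((2 - 1*1260) - 2)² = ((2 - 1260) - 2)² = (-1258 - 2)² = (-1260)² = 1587600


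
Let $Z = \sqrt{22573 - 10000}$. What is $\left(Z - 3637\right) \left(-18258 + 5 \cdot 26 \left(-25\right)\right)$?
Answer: $78224596 - 64524 \sqrt{1397} \approx 7.5813 \cdot 10^{7}$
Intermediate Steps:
$Z = 3 \sqrt{1397}$ ($Z = \sqrt{12573} = 3 \sqrt{1397} \approx 112.13$)
$\left(Z - 3637\right) \left(-18258 + 5 \cdot 26 \left(-25\right)\right) = \left(3 \sqrt{1397} - 3637\right) \left(-18258 + 5 \cdot 26 \left(-25\right)\right) = \left(-3637 + 3 \sqrt{1397}\right) \left(-18258 + 130 \left(-25\right)\right) = \left(-3637 + 3 \sqrt{1397}\right) \left(-18258 - 3250\right) = \left(-3637 + 3 \sqrt{1397}\right) \left(-21508\right) = 78224596 - 64524 \sqrt{1397}$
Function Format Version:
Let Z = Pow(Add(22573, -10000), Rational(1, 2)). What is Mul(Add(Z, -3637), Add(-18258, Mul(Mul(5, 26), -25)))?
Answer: Add(78224596, Mul(-64524, Pow(1397, Rational(1, 2)))) ≈ 7.5813e+7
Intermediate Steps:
Z = Mul(3, Pow(1397, Rational(1, 2))) (Z = Pow(12573, Rational(1, 2)) = Mul(3, Pow(1397, Rational(1, 2))) ≈ 112.13)
Mul(Add(Z, -3637), Add(-18258, Mul(Mul(5, 26), -25))) = Mul(Add(Mul(3, Pow(1397, Rational(1, 2))), -3637), Add(-18258, Mul(Mul(5, 26), -25))) = Mul(Add(-3637, Mul(3, Pow(1397, Rational(1, 2)))), Add(-18258, Mul(130, -25))) = Mul(Add(-3637, Mul(3, Pow(1397, Rational(1, 2)))), Add(-18258, -3250)) = Mul(Add(-3637, Mul(3, Pow(1397, Rational(1, 2)))), -21508) = Add(78224596, Mul(-64524, Pow(1397, Rational(1, 2))))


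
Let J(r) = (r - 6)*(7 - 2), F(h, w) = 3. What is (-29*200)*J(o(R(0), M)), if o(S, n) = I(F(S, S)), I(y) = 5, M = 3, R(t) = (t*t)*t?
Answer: 29000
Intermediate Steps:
R(t) = t³ (R(t) = t²*t = t³)
o(S, n) = 5
J(r) = -30 + 5*r (J(r) = (-6 + r)*5 = -30 + 5*r)
(-29*200)*J(o(R(0), M)) = (-29*200)*(-30 + 5*5) = -5800*(-30 + 25) = -5800*(-5) = 29000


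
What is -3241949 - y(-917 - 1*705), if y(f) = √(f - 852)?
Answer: -3241949 - I*√2474 ≈ -3.2419e+6 - 49.739*I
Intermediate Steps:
y(f) = √(-852 + f)
-3241949 - y(-917 - 1*705) = -3241949 - √(-852 + (-917 - 1*705)) = -3241949 - √(-852 + (-917 - 705)) = -3241949 - √(-852 - 1622) = -3241949 - √(-2474) = -3241949 - I*√2474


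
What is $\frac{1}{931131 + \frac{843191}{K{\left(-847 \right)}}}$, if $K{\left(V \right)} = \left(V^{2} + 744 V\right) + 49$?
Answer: $\frac{87290}{81279268181} \approx 1.074 \cdot 10^{-6}$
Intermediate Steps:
$K{\left(V \right)} = 49 + V^{2} + 744 V$
$\frac{1}{931131 + \frac{843191}{K{\left(-847 \right)}}} = \frac{1}{931131 + \frac{843191}{49 + \left(-847\right)^{2} + 744 \left(-847\right)}} = \frac{1}{931131 + \frac{843191}{49 + 717409 - 630168}} = \frac{1}{931131 + \frac{843191}{87290}} = \frac{1}{\frac{81279268181}{87290}} = \frac{87290}{81279268181}$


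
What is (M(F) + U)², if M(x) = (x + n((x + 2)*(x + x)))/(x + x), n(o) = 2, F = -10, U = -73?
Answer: 131769/25 ≈ 5270.8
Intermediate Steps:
M(x) = (2 + x)/(2*x) (M(x) = (x + 2)/(x + x) = (2 + x)/((2*x)) = (2 + x)*(1/(2*x)) = (2 + x)/(2*x))
(M(F) + U)² = ((½)*(2 - 10)/(-10) - 73)² = ((½)*(-⅒)*(-8) - 73)² = (⅖ - 73)² = (-363/5)² = 131769/25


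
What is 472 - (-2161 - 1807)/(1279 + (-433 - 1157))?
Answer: 142824/311 ≈ 459.24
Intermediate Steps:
472 - (-2161 - 1807)/(1279 + (-433 - 1157)) = 472 - (-3968)/(1279 - 1590) = 472 - (-3968)/(-311) = 472 - (-3968)*(-1)/311 = 472 - 1*3968/311 = 472 - 3968/311 = 142824/311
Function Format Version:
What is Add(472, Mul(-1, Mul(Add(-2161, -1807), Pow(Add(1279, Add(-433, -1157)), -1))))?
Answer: Rational(142824, 311) ≈ 459.24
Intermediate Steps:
Add(472, Mul(-1, Mul(Add(-2161, -1807), Pow(Add(1279, Add(-433, -1157)), -1)))) = Add(472, Mul(-1, Mul(-3968, Pow(Add(1279, -1590), -1)))) = Add(472, Mul(-1, Mul(-3968, Pow(-311, -1)))) = Add(472, Mul(-1, Mul(-3968, Rational(-1, 311)))) = Add(472, Mul(-1, Rational(3968, 311))) = Add(472, Rational(-3968, 311)) = Rational(142824, 311)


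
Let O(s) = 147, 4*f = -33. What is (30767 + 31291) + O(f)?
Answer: 62205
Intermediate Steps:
f = -33/4 (f = (¼)*(-33) = -33/4 ≈ -8.2500)
(30767 + 31291) + O(f) = (30767 + 31291) + 147 = 62058 + 147 = 62205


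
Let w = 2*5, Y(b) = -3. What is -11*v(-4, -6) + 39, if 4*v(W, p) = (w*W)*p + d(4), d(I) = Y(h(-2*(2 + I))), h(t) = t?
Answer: -2451/4 ≈ -612.75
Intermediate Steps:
d(I) = -3
w = 10
v(W, p) = -3/4 + 5*W*p/2 (v(W, p) = ((10*W)*p - 3)/4 = (10*W*p - 3)/4 = (-3 + 10*W*p)/4 = -3/4 + 5*W*p/2)
-11*v(-4, -6) + 39 = -11*(-3/4 + (5/2)*(-4)*(-6)) + 39 = -11*(-3/4 + 60) + 39 = -11*237/4 + 39 = -2607/4 + 39 = -2451/4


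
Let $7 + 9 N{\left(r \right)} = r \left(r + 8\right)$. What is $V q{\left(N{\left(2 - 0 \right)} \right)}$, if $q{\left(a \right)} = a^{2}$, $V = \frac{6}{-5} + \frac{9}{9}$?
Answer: $- \frac{169}{405} \approx -0.41728$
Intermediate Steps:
$N{\left(r \right)} = - \frac{7}{9} + \frac{r \left(8 + r\right)}{9}$ ($N{\left(r \right)} = - \frac{7}{9} + \frac{r \left(r + 8\right)}{9} = - \frac{7}{9} + \frac{r \left(8 + r\right)}{9}$)
$V = - \frac{1}{5}$ ($V = 6 \left(- \frac{1}{5}\right) + 9 \cdot \frac{1}{9} = - \frac{6}{5} + 1 = - \frac{1}{5} \approx -0.2$)
$V q{\left(N{\left(2 - 0 \right)} \right)} = - \frac{\left(- \frac{7}{9} + \frac{\left(2 - 0\right)^{2}}{9} + \frac{8 \left(2 - 0\right)}{9}\right)^{2}}{5} = - \frac{\left(- \frac{7}{9} + \frac{\left(2 + 0\right)^{2}}{9} + \frac{8 \left(2 + 0\right)}{9}\right)^{2}}{5} = - \frac{\left(- \frac{7}{9} + \frac{2^{2}}{9} + \frac{8}{9} \cdot 2\right)^{2}}{5} = - \frac{\left(- \frac{7}{9} + \frac{1}{9} \cdot 4 + \frac{16}{9}\right)^{2}}{5} = - \frac{\left(- \frac{7}{9} + \frac{4}{9} + \frac{16}{9}\right)^{2}}{5} = - \frac{\left(\frac{13}{9}\right)^{2}}{5} = \left(- \frac{1}{5}\right) \frac{169}{81} = - \frac{169}{405}$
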